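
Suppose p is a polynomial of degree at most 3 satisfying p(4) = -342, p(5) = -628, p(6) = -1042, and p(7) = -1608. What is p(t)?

Write p(t) = at^3 + bt^2 + ct + d. Substituting each data point gives a linear system:
  64a + 16b + 4c + d = -342
  125a + 25b + 5c + d = -628
  216a + 36b + 6c + d = -1042
  343a + 49b + 7c + d = -1608
Solving the system yields a = -4, b = -4, c = -6, d = 2.
So p(t) = -4t^3 - 4t^2 - 6t + 2.
Check: p(5) = -628. ✓

p(t) = -4t^3 - 4t^2 - 6t + 2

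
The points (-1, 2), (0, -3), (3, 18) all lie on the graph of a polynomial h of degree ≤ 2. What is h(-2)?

13

Write h(x) = ax^2 + bx + c. Substituting each data point gives a linear system:
  a - b + c = 2
  c = -3
  9a + 3b + c = 18
Solving the system yields a = 3, b = -2, c = -3.
So h(x) = 3x^2 - 2x - 3.
Then h(-2) = 13.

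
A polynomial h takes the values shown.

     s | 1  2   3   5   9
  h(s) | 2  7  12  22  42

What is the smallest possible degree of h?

Divided differences on the nodes 1, 2, 3, 5, 9:
  order 0: 2  7  12  22  42
  order 1: 5  5  5  5
  order 2: 0  0  0
  order 3: 0  0
  order 4: 0
The order-1 divided differences are all 5 (nonzero) and every higher order vanishes, so the data lies on a polynomial of degree exactly 1.

1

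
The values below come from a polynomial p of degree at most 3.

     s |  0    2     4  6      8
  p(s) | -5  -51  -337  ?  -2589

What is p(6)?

-1103

On equispaced nodes a degree-3 polynomial has vanishing fourth forward difference, so
  p(0) - 4·p(2) + 6·p(4) - 4·p(6) + p(8) = 0.
Substituting the known values and solving for p(6):
  -4·p(6) = 4412
  p(6) = -1103.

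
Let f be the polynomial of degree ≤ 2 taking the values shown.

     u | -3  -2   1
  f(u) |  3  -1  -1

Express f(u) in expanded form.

f(u) = u^2 + u - 3

Using the Lagrange interpolation formula with nodes -3, -2, 1:
  L_0(u) = (u + 2)(u - 1) / 4
  L_1(u) = (u + 3)(u - 1) / -3
  L_2(u) = (u + 3)(u + 2) / 12
Then f(u) = 3·L_0(u) - 1·L_1(u) - 1·L_2(u).
Expanding and collecting terms gives f(u) = u^2 + u - 3.
Check: f(1) = -1. ✓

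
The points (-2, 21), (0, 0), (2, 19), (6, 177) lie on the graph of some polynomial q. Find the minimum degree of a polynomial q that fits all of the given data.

Divided differences on the nodes -2, 0, 2, 6:
  order 0: 21  0  19  177
  order 1: -21/2  19/2  79/2
  order 2: 5  5
  order 3: 0
The order-2 divided differences are all 5 (nonzero) and every higher order vanishes, so the data lies on a polynomial of degree exactly 2.

2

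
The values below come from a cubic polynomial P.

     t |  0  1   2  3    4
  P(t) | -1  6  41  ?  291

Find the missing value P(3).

128

The 4 known points determine the degree-3 polynomial uniquely.
Write P(t) = at^3 + bt^2 + ct + d. Substituting each data point gives a linear system:
  d = -1
  a + b + c + d = 6
  8a + 4b + 2c + d = 41
  64a + 16b + 4c + d = 291
Solving the system yields a = 4, b = 2, c = 1, d = -1.
So P(t) = 4t^3 + 2t^2 + t - 1.
Then P(3) = 128.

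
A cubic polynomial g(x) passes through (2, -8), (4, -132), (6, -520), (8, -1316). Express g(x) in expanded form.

Using the Lagrange interpolation formula with nodes 2, 4, 6, 8:
  L_0(x) = (x - 4)(x - 6)(x - 8) / -48
  L_1(x) = (x - 2)(x - 6)(x - 8) / 16
  L_2(x) = (x - 2)(x - 4)(x - 8) / -16
  L_3(x) = (x - 2)(x - 4)(x - 6) / 48
Then g(x) = -8·L_0(x) - 132·L_1(x) - 520·L_2(x) - 1316·L_3(x).
Expanding and collecting terms gives g(x) = -3x³ + 3x² + 4x - 4.
Check: g(2) = -8. ✓

g(x) = -3x^3 + 3x^2 + 4x - 4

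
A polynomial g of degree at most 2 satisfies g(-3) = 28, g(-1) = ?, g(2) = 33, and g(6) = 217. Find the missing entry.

0

The 3 known points determine the degree-2 polynomial uniquely.
Write g(s) = as^2 + bs + c. Substituting each data point gives a linear system:
  9a - 3b + c = 28
  4a + 2b + c = 33
  36a + 6b + c = 217
Solving the system yields a = 5, b = 6, c = 1.
So g(s) = 5s² + 6s + 1.
Then g(-1) = 0.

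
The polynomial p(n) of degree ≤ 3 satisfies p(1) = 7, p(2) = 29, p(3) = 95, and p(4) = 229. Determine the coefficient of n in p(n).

0

Write p(n) = an^3 + bn^2 + cn + d. Substituting each data point gives a linear system:
  a + b + c + d = 7
  8a + 4b + 2c + d = 29
  27a + 9b + 3c + d = 95
  64a + 16b + 4c + d = 229
Solving the system yields a = 4, b = -2, c = 0, d = 5.
So p(n) = 4n^3 - 2n^2 + 5.
The coefficient of n is 0.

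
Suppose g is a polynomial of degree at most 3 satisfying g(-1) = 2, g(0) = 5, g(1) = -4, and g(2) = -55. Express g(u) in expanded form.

g(u) = -5u^3 - 6u^2 + 2u + 5

Write g(u) = au^3 + bu^2 + cu + d. Substituting each data point gives a linear system:
  -a + b - c + d = 2
  d = 5
  a + b + c + d = -4
  8a + 4b + 2c + d = -55
Solving the system yields a = -5, b = -6, c = 2, d = 5.
So g(u) = -5u^3 - 6u^2 + 2u + 5.
Check: g(2) = -55. ✓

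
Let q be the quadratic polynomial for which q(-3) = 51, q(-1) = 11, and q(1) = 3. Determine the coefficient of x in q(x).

Write q(x) = ax^2 + bx + c. Substituting each data point gives a linear system:
  9a - 3b + c = 51
  a - b + c = 11
  a + b + c = 3
Solving the system yields a = 4, b = -4, c = 3.
So q(x) = 4x^2 - 4x + 3.
The coefficient of x is -4.

-4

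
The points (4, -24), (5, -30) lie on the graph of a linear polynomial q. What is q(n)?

q(n) = -6n

Using the Lagrange interpolation formula with nodes 4, 5:
  L_0(n) = (n - 5) / -1
  L_1(n) = (n - 4) / 1
Then q(n) = -24·L_0(n) - 30·L_1(n).
Expanding and collecting terms gives q(n) = -6n.
Check: q(4) = -24. ✓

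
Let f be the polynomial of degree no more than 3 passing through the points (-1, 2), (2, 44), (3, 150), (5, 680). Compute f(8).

Write f(u) = au^3 + bu^2 + cu + d. Substituting each data point gives a linear system:
  -a + b - c + d = 2
  8a + 4b + 2c + d = 44
  27a + 9b + 3c + d = 150
  125a + 25b + 5c + d = 680
Solving the system yields a = 5, b = 3, c = -4, d = 0.
So f(u) = 5u³ + 3u² - 4u.
Then f(8) = 2720.

2720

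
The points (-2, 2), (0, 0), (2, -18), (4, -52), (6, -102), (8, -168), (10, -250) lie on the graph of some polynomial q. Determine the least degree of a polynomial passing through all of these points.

2

Forward differences of the values at t = -2, 0, 2, 4, 6, 8, 10:
  q  : 2  0  -18  -52  -102  -168  -250
  Δ  : -2  -18  -34  -50  -66  -82
  Δ^2: -16  -16  -16  -16  -16
  Δ^3: 0  0  0  0
  Δ^4: 0  0  0
  Δ^5: 0  0
  Δ^6: 0
The second differences are constant (-16) and nonzero, while all higher differences vanish, so the minimal degree is 2.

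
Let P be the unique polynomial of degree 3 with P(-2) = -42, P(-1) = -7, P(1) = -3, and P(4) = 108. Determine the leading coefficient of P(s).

Write P(s) = as^3 + bs^2 + cs + d. Substituting each data point gives a linear system:
  -8a + 4b - 2c + d = -42
  -a + b - c + d = -7
  a + b + c + d = -3
  64a + 16b + 4c + d = 108
Solving the system yields a = 3, b = -5, c = -1, d = 0.
So P(s) = 3s^3 - 5s^2 - s.
The leading coefficient is 3.

3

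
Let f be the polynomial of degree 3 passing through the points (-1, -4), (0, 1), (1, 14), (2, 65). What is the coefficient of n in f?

Write f(n) = an^3 + bn^2 + cn + d. Substituting each data point gives a linear system:
  -a + b - c + d = -4
  d = 1
  a + b + c + d = 14
  8a + 4b + 2c + d = 65
Solving the system yields a = 5, b = 4, c = 4, d = 1.
So f(n) = 5n^3 + 4n^2 + 4n + 1.
The coefficient of n is 4.

4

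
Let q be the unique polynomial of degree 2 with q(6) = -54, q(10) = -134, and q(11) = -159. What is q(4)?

Using the Lagrange interpolation formula with nodes 6, 10, 11:
  L_0(n) = (n - 10)(n - 11) / 20
  L_1(n) = (n - 6)(n - 11) / -4
  L_2(n) = (n - 6)(n - 10) / 5
Then q(n) = -54·L_0(n) - 134·L_1(n) - 159·L_2(n).
Expanding and collecting terms gives q(n) = -n^2 - 4n + 6.
Evaluating at n = 4: q(4) = -26.

-26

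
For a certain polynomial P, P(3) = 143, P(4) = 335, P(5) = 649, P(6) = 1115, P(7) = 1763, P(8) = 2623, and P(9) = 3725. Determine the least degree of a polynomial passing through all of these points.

Forward differences of the values at t = 3, 4, 5, 6, 7, 8, 9:
  P  : 143  335  649  1115  1763  2623  3725
  Δ  : 192  314  466  648  860  1102
  Δ^2: 122  152  182  212  242
  Δ^3: 30  30  30  30
  Δ^4: 0  0  0
  Δ^5: 0  0
  Δ^6: 0
The third differences are constant (30) and nonzero, while all higher differences vanish, so the minimal degree is 3.

3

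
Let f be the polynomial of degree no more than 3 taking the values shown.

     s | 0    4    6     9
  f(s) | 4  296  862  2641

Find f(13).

Using the Lagrange interpolation formula with nodes 0, 4, 6, 9:
  L_0(s) = (s - 4)(s - 6)(s - 9) / -216
  L_1(s) = s(s - 6)(s - 9) / 40
  L_2(s) = s(s - 4)(s - 9) / -36
  L_3(s) = s(s - 4)(s - 6) / 135
Then f(s) = 4·L_0(s) + 296·L_1(s) + 862·L_2(s) + 2641·L_3(s).
Expanding and collecting terms gives f(s) = 3s^3 + 5s^2 + 5s + 4.
Evaluating at s = 13: f(13) = 7505.

7505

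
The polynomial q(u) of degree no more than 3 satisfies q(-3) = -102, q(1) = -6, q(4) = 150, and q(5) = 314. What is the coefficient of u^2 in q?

-2

Write q(u) = au^3 + bu^2 + cu + d. Substituting each data point gives a linear system:
  -27a + 9b - 3c + d = -102
  a + b + c + d = -6
  64a + 16b + 4c + d = 150
  125a + 25b + 5c + d = 314
Solving the system yields a = 3, b = -2, c = -1, d = -6.
So q(u) = 3u^3 - 2u^2 - u - 6.
The coefficient of u^2 is -2.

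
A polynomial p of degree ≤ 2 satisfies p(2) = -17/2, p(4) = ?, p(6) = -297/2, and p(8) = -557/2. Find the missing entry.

On equispaced nodes a degree-2 polynomial has vanishing third forward difference, so
  - p(2) + 3·p(4) - 3·p(6) + p(8) = 0.
Substituting the known values and solving for p(4):
  3·p(4) = -351/2
  p(4) = -117/2.

-117/2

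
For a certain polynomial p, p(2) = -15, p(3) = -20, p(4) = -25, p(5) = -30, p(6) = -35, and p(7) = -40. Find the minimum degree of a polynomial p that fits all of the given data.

Forward differences of the values at n = 2, 3, 4, 5, 6, 7:
  p  : -15  -20  -25  -30  -35  -40
  Δ  : -5  -5  -5  -5  -5
  Δ^2: 0  0  0  0
  Δ^3: 0  0  0
  Δ^4: 0  0
  Δ^5: 0
The first differences are constant (-5) and nonzero, while all higher differences vanish, so the minimal degree is 1.

1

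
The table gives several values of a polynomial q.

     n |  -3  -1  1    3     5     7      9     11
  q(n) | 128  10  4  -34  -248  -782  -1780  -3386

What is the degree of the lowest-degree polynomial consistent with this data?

Forward differences of the values at n = -3, -1, 1, 3, 5, 7, 9, 11:
  q  : 128  10  4  -34  -248  -782  -1780  -3386
  Δ  : -118  -6  -38  -214  -534  -998  -1606
  Δ^2: 112  -32  -176  -320  -464  -608
  Δ^3: -144  -144  -144  -144  -144
  Δ^4: 0  0  0  0
  Δ^5: 0  0  0
  Δ^6: 0  0
  Δ^7: 0
The third differences are constant (-144) and nonzero, while all higher differences vanish, so the minimal degree is 3.

3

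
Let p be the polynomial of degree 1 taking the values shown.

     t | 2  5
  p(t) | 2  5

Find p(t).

p(t) = t

Write p(t) = at + b. Substituting each data point gives a linear system:
  2a + b = 2
  5a + b = 5
Solving the system yields a = 1, b = 0.
So p(t) = t.
Check: p(2) = 2. ✓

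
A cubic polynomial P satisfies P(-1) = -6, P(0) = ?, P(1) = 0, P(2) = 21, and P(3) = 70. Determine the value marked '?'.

On equispaced nodes a degree-3 polynomial has vanishing fourth forward difference, so
  P(-1) - 4·P(0) + 6·P(1) - 4·P(2) + P(3) = 0.
Substituting the known values and solving for P(0):
  -4·P(0) = 20
  P(0) = -5.

-5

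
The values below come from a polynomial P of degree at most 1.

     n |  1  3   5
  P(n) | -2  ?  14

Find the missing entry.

6

The 2 known points determine the degree-1 polynomial uniquely.
Write P(n) = an + b. Substituting each data point gives a linear system:
  a + b = -2
  5a + b = 14
Solving the system yields a = 4, b = -6.
So P(n) = 4n - 6.
Then P(3) = 6.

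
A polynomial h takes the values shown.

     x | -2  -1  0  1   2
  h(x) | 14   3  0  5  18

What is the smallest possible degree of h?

2

Forward differences of the values at x = -2, -1, 0, 1, 2:
  h  : 14  3  0  5  18
  Δ  : -11  -3  5  13
  Δ^2: 8  8  8
  Δ^3: 0  0
  Δ^4: 0
The second differences are constant (8) and nonzero, while all higher differences vanish, so the minimal degree is 2.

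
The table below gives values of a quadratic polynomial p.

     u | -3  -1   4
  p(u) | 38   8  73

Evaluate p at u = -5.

100

Write p(u) = au^2 + bu + c. Substituting each data point gives a linear system:
  9a - 3b + c = 38
  a - b + c = 8
  16a + 4b + c = 73
Solving the system yields a = 4, b = 1, c = 5.
So p(u) = 4u^2 + u + 5.
Then p(-5) = 100.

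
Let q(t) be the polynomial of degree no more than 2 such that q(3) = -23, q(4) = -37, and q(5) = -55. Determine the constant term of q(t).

Write q(t) = at^2 + bt + c. Substituting each data point gives a linear system:
  9a + 3b + c = -23
  16a + 4b + c = -37
  25a + 5b + c = -55
Solving the system yields a = -2, b = 0, c = -5.
So q(t) = -2t² - 5.
The constant term is -5.

-5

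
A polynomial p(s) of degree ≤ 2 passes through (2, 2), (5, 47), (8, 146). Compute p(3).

Write p(s) = as^2 + bs + c. Substituting each data point gives a linear system:
  4a + 2b + c = 2
  25a + 5b + c = 47
  64a + 8b + c = 146
Solving the system yields a = 3, b = -6, c = 2.
So p(s) = 3s² - 6s + 2.
Then p(3) = 11.

11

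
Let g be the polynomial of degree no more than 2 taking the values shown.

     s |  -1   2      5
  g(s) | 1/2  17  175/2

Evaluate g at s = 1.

11/2

Forward differences of the values at s = -1, 2, 5:
  g  : 1/2  17  175/2
  Δ  : 33/2  141/2
  Δ^2: 54
The second differences are constant, confirming degree 2.
Interpolating (Newton forward form) and evaluating at s = 1 gives g(1) = 11/2.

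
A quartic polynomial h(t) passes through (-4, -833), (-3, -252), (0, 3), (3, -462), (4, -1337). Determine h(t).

Write h(t) = at^4 + bt^3 + ct^2 + dt + e. Substituting each data point gives a linear system:
  256a - 64b + 16c - 4d + e = -833
  81a - 27b + 9c - 3d + e = -252
  e = 3
  81a + 27b + 9c + 3d + e = -462
  256a + 64b + 16c + 4d + e = -1337
Solving the system yields a = -4, b = -4, c = -4, d = 1, e = 3.
So h(t) = -4t⁴ - 4t³ - 4t² + t + 3.
Check: h(4) = -1337. ✓

h(t) = -4t^4 - 4t^3 - 4t^2 + t + 3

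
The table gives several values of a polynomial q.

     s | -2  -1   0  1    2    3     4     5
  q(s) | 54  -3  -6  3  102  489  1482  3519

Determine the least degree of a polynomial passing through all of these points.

Forward differences of the values at s = -2, -1, 0, 1, 2, 3, 4, 5:
  q  : 54  -3  -6  3  102  489  1482  3519
  Δ  : -57  -3  9  99  387  993  2037
  Δ^2: 54  12  90  288  606  1044
  Δ^3: -42  78  198  318  438
  Δ^4: 120  120  120  120
  Δ^5: 0  0  0
  Δ^6: 0  0
  Δ^7: 0
The fourth differences are constant (120) and nonzero, while all higher differences vanish, so the minimal degree is 4.

4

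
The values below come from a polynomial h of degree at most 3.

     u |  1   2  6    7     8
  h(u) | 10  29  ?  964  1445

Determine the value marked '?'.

605

The 4 known points determine the degree-3 polynomial uniquely.
Write h(u) = au^3 + bu^2 + cu + d. Substituting each data point gives a linear system:
  a + b + c + d = 10
  8a + 4b + 2c + d = 29
  343a + 49b + 7c + d = 964
  512a + 64b + 8c + d = 1445
Solving the system yields a = 3, b = -2, c = 4, d = 5.
So h(u) = 3u³ - 2u² + 4u + 5.
Then h(6) = 605.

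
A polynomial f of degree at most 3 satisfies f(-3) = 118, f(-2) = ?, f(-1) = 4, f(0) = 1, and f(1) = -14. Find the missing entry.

The 4 known points determine the degree-3 polynomial uniquely.
Write f(s) = as^3 + bs^2 + cs + d. Substituting each data point gives a linear system:
  -27a + 9b - 3c + d = 118
  -a + b - c + d = 4
  d = 1
  a + b + c + d = -14
Solving the system yields a = -6, b = -6, c = -3, d = 1.
So f(s) = -6s^3 - 6s^2 - 3s + 1.
Then f(-2) = 31.

31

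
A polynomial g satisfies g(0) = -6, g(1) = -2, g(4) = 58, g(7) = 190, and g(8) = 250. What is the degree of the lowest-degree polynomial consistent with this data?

Divided differences on the nodes 0, 1, 4, 7, 8:
  order 0: -6  -2  58  190  250
  order 1: 4  20  44  60
  order 2: 4  4  4
  order 3: 0  0
  order 4: 0
The order-2 divided differences are all 4 (nonzero) and every higher order vanishes, so the data lies on a polynomial of degree exactly 2.

2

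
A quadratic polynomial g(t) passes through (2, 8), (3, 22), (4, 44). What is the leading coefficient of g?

4

Write g(t) = at^2 + bt + c. Substituting each data point gives a linear system:
  4a + 2b + c = 8
  9a + 3b + c = 22
  16a + 4b + c = 44
Solving the system yields a = 4, b = -6, c = 4.
So g(t) = 4t² - 6t + 4.
The leading coefficient is 4.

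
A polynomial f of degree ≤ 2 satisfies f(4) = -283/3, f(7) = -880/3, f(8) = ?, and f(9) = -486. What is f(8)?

-1151/3

The 3 known points determine the degree-2 polynomial uniquely.
Write f(t) = at^2 + bt + c. Substituting each data point gives a linear system:
  16a + 4b + c = -283/3
  49a + 7b + c = -880/3
  81a + 9b + c = -486
Solving the system yields a = -6, b = -1/3, c = 3.
So f(t) = -6t^2 - (1/3)t + 3.
Then f(8) = -1151/3.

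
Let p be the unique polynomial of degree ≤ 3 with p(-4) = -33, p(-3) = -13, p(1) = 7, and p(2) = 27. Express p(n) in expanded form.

Using the Lagrange interpolation formula with nodes -4, -3, 1, 2:
  L_0(n) = (n + 3)(n - 1)(n - 2) / -30
  L_1(n) = (n + 4)(n - 1)(n - 2) / 20
  L_2(n) = (n + 4)(n + 3)(n - 2) / -20
  L_3(n) = (n + 4)(n + 3)(n - 1) / 30
Then p(n) = -33·L_0(n) - 13·L_1(n) + 7·L_2(n) + 27·L_3(n).
Expanding and collecting terms gives p(n) = n^3 + 3n^2 + 4n - 1.
Check: p(1) = 7. ✓

p(n) = n^3 + 3n^2 + 4n - 1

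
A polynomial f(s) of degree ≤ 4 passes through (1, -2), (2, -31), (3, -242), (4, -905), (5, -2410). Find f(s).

f(s) = -5s^4 + 5s^3 + 4s^2 - s - 5

Write f(s) = as^4 + bs^3 + cs^2 + ds + e. Substituting each data point gives a linear system:
  a + b + c + d + e = -2
  16a + 8b + 4c + 2d + e = -31
  81a + 27b + 9c + 3d + e = -242
  256a + 64b + 16c + 4d + e = -905
  625a + 125b + 25c + 5d + e = -2410
Solving the system yields a = -5, b = 5, c = 4, d = -1, e = -5.
So f(s) = -5s^4 + 5s^3 + 4s^2 - s - 5.
Check: f(4) = -905. ✓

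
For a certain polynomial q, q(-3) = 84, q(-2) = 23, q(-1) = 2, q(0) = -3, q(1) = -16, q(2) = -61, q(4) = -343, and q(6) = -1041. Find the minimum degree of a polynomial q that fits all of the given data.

Divided differences on the nodes -3, -2, -1, 0, 1, 2, 4, 6:
  order 0: 84  23  2  -3  -16  -61  -343  -1041
  order 1: -61  -21  -5  -13  -45  -141  -349
  order 2: 20  8  -4  -16  -32  -52
  order 3: -4  -4  -4  -4  -4
  order 4: 0  0  0  0
  order 5: 0  0  0
  order 6: 0  0
  order 7: 0
The order-3 divided differences are all -4 (nonzero) and every higher order vanishes, so the data lies on a polynomial of degree exactly 3.

3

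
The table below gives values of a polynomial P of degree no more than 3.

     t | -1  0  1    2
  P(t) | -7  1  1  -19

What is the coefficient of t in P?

6

Write P(t) = at^3 + bt^2 + ct + d. Substituting each data point gives a linear system:
  -a + b - c + d = -7
  d = 1
  a + b + c + d = 1
  8a + 4b + 2c + d = -19
Solving the system yields a = -2, b = -4, c = 6, d = 1.
So P(t) = -2t³ - 4t² + 6t + 1.
The coefficient of t is 6.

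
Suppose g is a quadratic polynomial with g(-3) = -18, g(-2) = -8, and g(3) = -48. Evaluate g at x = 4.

Write g(x) = ax^2 + bx + c. Substituting each data point gives a linear system:
  9a - 3b + c = -18
  4a - 2b + c = -8
  9a + 3b + c = -48
Solving the system yields a = -3, b = -5, c = -6.
So g(x) = -3x² - 5x - 6.
Then g(4) = -74.

-74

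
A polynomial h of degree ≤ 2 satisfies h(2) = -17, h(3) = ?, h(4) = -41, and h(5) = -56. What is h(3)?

-28

The 3 known points determine the degree-2 polynomial uniquely.
Write h(t) = at^2 + bt + c. Substituting each data point gives a linear system:
  4a + 2b + c = -17
  16a + 4b + c = -41
  25a + 5b + c = -56
Solving the system yields a = -1, b = -6, c = -1.
So h(t) = -t^2 - 6t - 1.
Then h(3) = -28.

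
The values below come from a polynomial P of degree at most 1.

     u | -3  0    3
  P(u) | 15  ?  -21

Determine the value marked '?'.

-3

The 2 known points determine the degree-1 polynomial uniquely.
Write P(u) = au + b. Substituting each data point gives a linear system:
  -3a + b = 15
  3a + b = -21
Solving the system yields a = -6, b = -3.
So P(u) = -6u - 3.
Then P(0) = -3.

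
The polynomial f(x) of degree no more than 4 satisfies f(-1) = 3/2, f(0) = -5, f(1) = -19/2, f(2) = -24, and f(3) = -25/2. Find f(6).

1258

Using the Lagrange interpolation formula with nodes -1, 0, 1, 2, 3:
  L_0(x) = x(x - 1)(x - 2)(x - 3) / 24
  L_1(x) = (x + 1)(x - 1)(x - 2)(x - 3) / -6
  L_2(x) = (x + 1)x(x - 2)(x - 3) / 4
  L_3(x) = (x + 1)x(x - 1)(x - 3) / -6
  L_4(x) = (x + 1)x(x - 1)(x - 2) / 24
Then f(x) = 3/2·L_0(x) - 5·L_1(x) - 19/2·L_2(x) - 24·L_3(x) - 25/2·L_4(x).
Expanding and collecting terms gives f(x) = 2x⁴ - 6x³ - x² + (1/2)x - 5.
Evaluating at x = 6: f(6) = 1258.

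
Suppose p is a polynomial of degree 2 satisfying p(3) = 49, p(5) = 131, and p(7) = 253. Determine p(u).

p(u) = 5u^2 + u + 1

Using the Lagrange interpolation formula with nodes 3, 5, 7:
  L_0(u) = (u - 5)(u - 7) / 8
  L_1(u) = (u - 3)(u - 7) / -4
  L_2(u) = (u - 3)(u - 5) / 8
Then p(u) = 49·L_0(u) + 131·L_1(u) + 253·L_2(u).
Expanding and collecting terms gives p(u) = 5u^2 + u + 1.
Check: p(7) = 253. ✓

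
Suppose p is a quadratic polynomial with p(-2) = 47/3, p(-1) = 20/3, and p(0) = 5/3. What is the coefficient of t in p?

Write p(t) = at^2 + bt + c. Substituting each data point gives a linear system:
  4a - 2b + c = 47/3
  a - b + c = 20/3
  c = 5/3
Solving the system yields a = 2, b = -3, c = 5/3.
So p(t) = 2t^2 - 3t + 5/3.
The coefficient of t is -3.

-3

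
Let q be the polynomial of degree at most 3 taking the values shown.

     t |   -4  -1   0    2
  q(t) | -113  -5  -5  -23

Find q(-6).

-335

Using the Lagrange interpolation formula with nodes -4, -1, 0, 2:
  L_0(t) = (t + 1)t(t - 2) / -72
  L_1(t) = (t + 4)t(t - 2) / 9
  L_2(t) = (t + 4)(t + 1)(t - 2) / -8
  L_3(t) = (t + 4)(t + 1)t / 36
Then q(t) = -113·L_0(t) - 5·L_1(t) - 5·L_2(t) - 23·L_3(t).
Expanding and collecting terms gives q(t) = t^3 - 4t^2 - 5t - 5.
Evaluating at t = -6: q(-6) = -335.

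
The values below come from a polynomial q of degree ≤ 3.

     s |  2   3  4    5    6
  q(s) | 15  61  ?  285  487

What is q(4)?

147

The 4 known points determine the degree-3 polynomial uniquely.
Write q(s) = as^3 + bs^2 + cs + d. Substituting each data point gives a linear system:
  8a + 4b + 2c + d = 15
  27a + 9b + 3c + d = 61
  125a + 25b + 5c + d = 285
  216a + 36b + 6c + d = 487
Solving the system yields a = 2, b = 2, c = -2, d = -5.
So q(s) = 2s^3 + 2s^2 - 2s - 5.
Then q(4) = 147.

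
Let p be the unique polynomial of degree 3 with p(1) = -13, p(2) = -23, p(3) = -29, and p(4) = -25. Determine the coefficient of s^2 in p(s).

-4

Write p(s) = as^3 + bs^2 + cs + d. Substituting each data point gives a linear system:
  a + b + c + d = -13
  8a + 4b + 2c + d = -23
  27a + 9b + 3c + d = -29
  64a + 16b + 4c + d = -25
Solving the system yields a = 1, b = -4, c = -5, d = -5.
So p(s) = s³ - 4s² - 5s - 5.
The coefficient of s^2 is -4.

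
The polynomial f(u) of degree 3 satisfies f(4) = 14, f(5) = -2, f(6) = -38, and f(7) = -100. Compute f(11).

Forward differences of the values at u = 4, 5, 6, 7:
  f  : 14  -2  -38  -100
  Δ  : -16  -36  -62
  Δ^2: -20  -26
  Δ^3: -6
The third differences are constant, confirming degree 3.
Interpolating (Newton forward form) and evaluating at u = 11 gives f(11) = -728.

-728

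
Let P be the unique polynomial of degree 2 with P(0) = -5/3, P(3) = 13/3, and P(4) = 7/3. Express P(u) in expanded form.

P(u) = -u^2 + 5u - 5/3

Using the Lagrange interpolation formula with nodes 0, 3, 4:
  L_0(u) = (u - 3)(u - 4) / 12
  L_1(u) = u(u - 4) / -3
  L_2(u) = u(u - 3) / 4
Then P(u) = -5/3·L_0(u) + 13/3·L_1(u) + 7/3·L_2(u).
Expanding and collecting terms gives P(u) = -u^2 + 5u - 5/3.
Check: P(4) = 7/3. ✓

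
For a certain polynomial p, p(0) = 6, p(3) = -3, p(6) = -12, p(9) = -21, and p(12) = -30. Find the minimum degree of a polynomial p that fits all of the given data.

Forward differences of the values at x = 0, 3, 6, 9, 12:
  p  : 6  -3  -12  -21  -30
  Δ  : -9  -9  -9  -9
  Δ^2: 0  0  0
  Δ^3: 0  0
  Δ^4: 0
The first differences are constant (-9) and nonzero, while all higher differences vanish, so the minimal degree is 1.

1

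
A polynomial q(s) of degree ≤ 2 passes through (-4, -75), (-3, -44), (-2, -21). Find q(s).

q(s) = -4s^2 + 3s + 1

Write q(s) = as^2 + bs + c. Substituting each data point gives a linear system:
  16a - 4b + c = -75
  9a - 3b + c = -44
  4a - 2b + c = -21
Solving the system yields a = -4, b = 3, c = 1.
So q(s) = -4s^2 + 3s + 1.
Check: q(-3) = -44. ✓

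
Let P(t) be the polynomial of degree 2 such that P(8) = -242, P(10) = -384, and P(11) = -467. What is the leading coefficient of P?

-4

Write P(t) = at^2 + bt + c. Substituting each data point gives a linear system:
  64a + 8b + c = -242
  100a + 10b + c = -384
  121a + 11b + c = -467
Solving the system yields a = -4, b = 1, c = 6.
So P(t) = -4t^2 + t + 6.
The leading coefficient is -4.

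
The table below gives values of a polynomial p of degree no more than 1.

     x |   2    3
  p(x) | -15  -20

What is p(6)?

-35

Write p(x) = ax + b. Substituting each data point gives a linear system:
  2a + b = -15
  3a + b = -20
Solving the system yields a = -5, b = -5.
So p(x) = -5x - 5.
Then p(6) = -35.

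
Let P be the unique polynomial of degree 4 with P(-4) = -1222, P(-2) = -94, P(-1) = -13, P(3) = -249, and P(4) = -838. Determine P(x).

P(x) = -4x^4 + 3x^3 - 6

Write P(x) = ax^4 + bx^3 + cx^2 + dx + e. Substituting each data point gives a linear system:
  256a - 64b + 16c - 4d + e = -1222
  16a - 8b + 4c - 2d + e = -94
  a - b + c - d + e = -13
  81a + 27b + 9c + 3d + e = -249
  256a + 64b + 16c + 4d + e = -838
Solving the system yields a = -4, b = 3, c = 0, d = 0, e = -6.
So P(x) = -4x^4 + 3x^3 - 6.
Check: P(-4) = -1222. ✓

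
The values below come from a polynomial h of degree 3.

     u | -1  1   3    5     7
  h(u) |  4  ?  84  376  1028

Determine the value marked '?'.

8

The 4 known points determine the degree-3 polynomial uniquely.
Write h(u) = au^3 + bu^2 + cu + d. Substituting each data point gives a linear system:
  -a + b - c + d = 4
  27a + 9b + 3c + d = 84
  125a + 25b + 5c + d = 376
  343a + 49b + 7c + d = 1028
Solving the system yields a = 3, b = 0, c = -1, d = 6.
So h(u) = 3u³ - u + 6.
Then h(1) = 8.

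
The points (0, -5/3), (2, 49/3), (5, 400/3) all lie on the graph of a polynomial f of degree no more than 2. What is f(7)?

814/3

Using the Lagrange interpolation formula with nodes 0, 2, 5:
  L_0(s) = (s - 2)(s - 5) / 10
  L_1(s) = s(s - 5) / -6
  L_2(s) = s(s - 2) / 15
Then f(s) = -5/3·L_0(s) + 49/3·L_1(s) + 400/3·L_2(s).
Expanding and collecting terms gives f(s) = 6s^2 - 3s - 5/3.
Evaluating at s = 7: f(7) = 814/3.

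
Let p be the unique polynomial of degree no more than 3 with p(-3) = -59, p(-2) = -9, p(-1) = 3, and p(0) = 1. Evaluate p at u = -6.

Write p(u) = au^3 + bu^2 + cu + d. Substituting each data point gives a linear system:
  -27a + 9b - 3c + d = -59
  -8a + 4b - 2c + d = -9
  -a + b - c + d = 3
  d = 1
Solving the system yields a = 4, b = 5, c = -1, d = 1.
So p(u) = 4u^3 + 5u^2 - u + 1.
Then p(-6) = -677.

-677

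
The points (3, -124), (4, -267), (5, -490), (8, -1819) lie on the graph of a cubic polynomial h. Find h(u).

Write h(u) = au^3 + bu^2 + cu + d. Substituting each data point gives a linear system:
  27a + 9b + 3c + d = -124
  64a + 16b + 4c + d = -267
  125a + 25b + 5c + d = -490
  512a + 64b + 8c + d = -1819
Solving the system yields a = -3, b = -4, c = -4, d = 5.
So h(u) = -3u^3 - 4u^2 - 4u + 5.
Check: h(3) = -124. ✓

h(u) = -3u^3 - 4u^2 - 4u + 5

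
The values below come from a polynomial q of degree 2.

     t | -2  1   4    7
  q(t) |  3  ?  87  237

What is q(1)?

The 3 known points determine the degree-2 polynomial uniquely.
Write q(t) = at^2 + bt + c. Substituting each data point gives a linear system:
  4a - 2b + c = 3
  16a + 4b + c = 87
  49a + 7b + c = 237
Solving the system yields a = 4, b = 6, c = -1.
So q(t) = 4t^2 + 6t - 1.
Then q(1) = 9.

9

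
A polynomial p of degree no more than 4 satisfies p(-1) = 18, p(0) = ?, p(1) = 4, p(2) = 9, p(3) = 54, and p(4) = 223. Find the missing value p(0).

3

The 5 known points determine the degree-4 polynomial uniquely.
Write p(s) = as^4 + bs^3 + cs^2 + ds + e. Substituting each data point gives a linear system:
  a - b + c - d + e = 18
  a + b + c + d + e = 4
  16a + 8b + 4c + 2d + e = 9
  81a + 27b + 9c + 3d + e = 54
  256a + 64b + 16c + 4d + e = 223
Solving the system yields a = 2, b = -6, c = 6, d = -1, e = 3.
So p(s) = 2s^4 - 6s^3 + 6s^2 - s + 3.
Then p(0) = 3.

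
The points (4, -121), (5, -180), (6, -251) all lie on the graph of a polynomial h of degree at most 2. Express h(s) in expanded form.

h(s) = -6s^2 - 5s - 5

Using the Lagrange interpolation formula with nodes 4, 5, 6:
  L_0(s) = (s - 5)(s - 6) / 2
  L_1(s) = (s - 4)(s - 6) / -1
  L_2(s) = (s - 4)(s - 5) / 2
Then h(s) = -121·L_0(s) - 180·L_1(s) - 251·L_2(s).
Expanding and collecting terms gives h(s) = -6s^2 - 5s - 5.
Check: h(4) = -121. ✓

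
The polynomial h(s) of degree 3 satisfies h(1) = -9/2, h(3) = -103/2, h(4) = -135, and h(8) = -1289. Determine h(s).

Write h(s) = as^3 + bs^2 + cs + d. Substituting each data point gives a linear system:
  a + b + c + d = -9/2
  27a + 9b + 3c + d = -103/2
  64a + 16b + 4c + d = -135
  512a + 64b + 8c + d = -1289
Solving the system yields a = -3, b = 4, c = -1/2, d = -5.
So h(s) = -3s^3 + 4s^2 - (1/2)s - 5.
Check: h(3) = -103/2. ✓

h(s) = -3s^3 + 4s^2 - (1/2)s - 5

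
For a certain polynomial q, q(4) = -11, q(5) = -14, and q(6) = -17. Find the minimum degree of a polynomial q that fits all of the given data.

1

Forward differences of the values at n = 4, 5, 6:
  q  : -11  -14  -17
  Δ  : -3  -3
  Δ^2: 0
The first differences are constant (-3) and nonzero, while all higher differences vanish, so the minimal degree is 1.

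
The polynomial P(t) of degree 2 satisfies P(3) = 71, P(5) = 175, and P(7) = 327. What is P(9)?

Using the Lagrange interpolation formula with nodes 3, 5, 7:
  L_0(t) = (t - 5)(t - 7) / 8
  L_1(t) = (t - 3)(t - 7) / -4
  L_2(t) = (t - 3)(t - 5) / 8
Then P(t) = 71·L_0(t) + 175·L_1(t) + 327·L_2(t).
Expanding and collecting terms gives P(t) = 6t² + 4t + 5.
Evaluating at t = 9: P(9) = 527.

527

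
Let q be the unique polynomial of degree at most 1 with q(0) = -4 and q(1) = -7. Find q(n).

Using the Lagrange interpolation formula with nodes 0, 1:
  L_0(n) = (n - 1) / -1
  L_1(n) = n / 1
Then q(n) = -4·L_0(n) - 7·L_1(n).
Expanding and collecting terms gives q(n) = -3n - 4.
Check: q(0) = -4. ✓

q(n) = -3n - 4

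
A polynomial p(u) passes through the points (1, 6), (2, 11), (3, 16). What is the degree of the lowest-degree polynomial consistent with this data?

1

Forward differences of the values at u = 1, 2, 3:
  p  : 6  11  16
  Δ  : 5  5
  Δ^2: 0
The first differences are constant (5) and nonzero, while all higher differences vanish, so the minimal degree is 1.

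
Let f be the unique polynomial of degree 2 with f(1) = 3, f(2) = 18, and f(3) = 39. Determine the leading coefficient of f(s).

Write f(s) = as^2 + bs + c. Substituting each data point gives a linear system:
  a + b + c = 3
  4a + 2b + c = 18
  9a + 3b + c = 39
Solving the system yields a = 3, b = 6, c = -6.
So f(s) = 3s^2 + 6s - 6.
The leading coefficient is 3.

3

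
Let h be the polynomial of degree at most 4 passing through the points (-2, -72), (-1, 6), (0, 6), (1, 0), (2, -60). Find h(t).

h(t) = -5t^4 + 2t^3 + 2t^2 - 5t + 6

Write h(t) = at^4 + bt^3 + ct^2 + dt + e. Substituting each data point gives a linear system:
  16a - 8b + 4c - 2d + e = -72
  a - b + c - d + e = 6
  e = 6
  a + b + c + d + e = 0
  16a + 8b + 4c + 2d + e = -60
Solving the system yields a = -5, b = 2, c = 2, d = -5, e = 6.
So h(t) = -5t^4 + 2t^3 + 2t^2 - 5t + 6.
Check: h(0) = 6. ✓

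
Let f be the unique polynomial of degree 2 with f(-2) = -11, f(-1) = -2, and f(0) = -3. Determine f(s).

f(s) = -5s^2 - 6s - 3

Write f(s) = as^2 + bs + c. Substituting each data point gives a linear system:
  4a - 2b + c = -11
  a - b + c = -2
  c = -3
Solving the system yields a = -5, b = -6, c = -3.
So f(s) = -5s^2 - 6s - 3.
Check: f(0) = -3. ✓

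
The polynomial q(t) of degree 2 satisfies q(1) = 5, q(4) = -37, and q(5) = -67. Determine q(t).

Write q(t) = at^2 + bt + c. Substituting each data point gives a linear system:
  a + b + c = 5
  16a + 4b + c = -37
  25a + 5b + c = -67
Solving the system yields a = -4, b = 6, c = 3.
So q(t) = -4t^2 + 6t + 3.
Check: q(5) = -67. ✓

q(t) = -4t^2 + 6t + 3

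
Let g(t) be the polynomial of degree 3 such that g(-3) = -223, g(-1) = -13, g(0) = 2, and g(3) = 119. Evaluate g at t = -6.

-1528

Write g(t) = at^3 + bt^2 + ct + d. Substituting each data point gives a linear system:
  -27a + 9b - 3c + d = -223
  -a + b - c + d = -13
  d = 2
  27a + 9b + 3c + d = 119
Solving the system yields a = 6, b = -6, c = 3, d = 2.
So g(t) = 6t^3 - 6t^2 + 3t + 2.
Then g(-6) = -1528.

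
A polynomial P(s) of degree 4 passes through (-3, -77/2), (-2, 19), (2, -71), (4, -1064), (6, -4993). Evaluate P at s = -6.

-2419

Write P(s) = as^4 + bs^3 + cs^2 + ds + e. Substituting each data point gives a linear system:
  81a - 27b + 9c - 3d + e = -77/2
  16a - 8b + 4c - 2d + e = 19
  16a + 8b + 4c + 2d + e = -71
  256a + 64b + 16c + 4d + e = -1064
  1296a + 216b + 36c + 6d + e = -4993
Solving the system yields a = -3, b = -6, c = 5, d = 3/2, e = 2.
So P(s) = -3s^4 - 6s^3 + 5s^2 + (3/2)s + 2.
Then P(-6) = -2419.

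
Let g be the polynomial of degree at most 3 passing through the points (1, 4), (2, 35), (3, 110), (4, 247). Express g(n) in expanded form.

Using the Lagrange interpolation formula with nodes 1, 2, 3, 4:
  L_0(n) = (n - 2)(n - 3)(n - 4) / -6
  L_1(n) = (n - 1)(n - 3)(n - 4) / 2
  L_2(n) = (n - 1)(n - 2)(n - 4) / -2
  L_3(n) = (n - 1)(n - 2)(n - 3) / 6
Then g(n) = 4·L_0(n) + 35·L_1(n) + 110·L_2(n) + 247·L_3(n).
Expanding and collecting terms gives g(n) = 3n³ + 4n² - 2n - 1.
Check: g(2) = 35. ✓

g(n) = 3n^3 + 4n^2 - 2n - 1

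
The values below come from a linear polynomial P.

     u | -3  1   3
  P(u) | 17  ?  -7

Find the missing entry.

1

The 2 known points determine the degree-1 polynomial uniquely.
Write P(u) = au + b. Substituting each data point gives a linear system:
  -3a + b = 17
  3a + b = -7
Solving the system yields a = -4, b = 5.
So P(u) = -4u + 5.
Then P(1) = 1.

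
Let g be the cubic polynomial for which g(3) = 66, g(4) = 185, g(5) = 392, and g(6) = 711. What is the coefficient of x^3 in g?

4

Write g(x) = ax^3 + bx^2 + cx + d. Substituting each data point gives a linear system:
  27a + 9b + 3c + d = 66
  64a + 16b + 4c + d = 185
  125a + 25b + 5c + d = 392
  216a + 36b + 6c + d = 711
Solving the system yields a = 4, b = -4, c = -1, d = -3.
So g(x) = 4x^3 - 4x^2 - x - 3.
The leading coefficient is 4.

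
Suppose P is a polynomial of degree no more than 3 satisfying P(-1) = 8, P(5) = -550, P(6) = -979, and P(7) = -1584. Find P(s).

Write P(s) = as^3 + bs^2 + cs + d. Substituting each data point gives a linear system:
  -a + b - c + d = 8
  125a + 25b + 5c + d = -550
  216a + 36b + 6c + d = -979
  343a + 49b + 7c + d = -1584
Solving the system yields a = -5, b = 2, c = 4, d = 5.
So P(s) = -5s^3 + 2s^2 + 4s + 5.
Check: P(-1) = 8. ✓

P(s) = -5s^3 + 2s^2 + 4s + 5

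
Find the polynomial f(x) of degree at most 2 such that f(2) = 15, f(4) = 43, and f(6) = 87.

f(x) = 2x^2 + 2x + 3

Using the Lagrange interpolation formula with nodes 2, 4, 6:
  L_0(x) = (x - 4)(x - 6) / 8
  L_1(x) = (x - 2)(x - 6) / -4
  L_2(x) = (x - 2)(x - 4) / 8
Then f(x) = 15·L_0(x) + 43·L_1(x) + 87·L_2(x).
Expanding and collecting terms gives f(x) = 2x^2 + 2x + 3.
Check: f(4) = 43. ✓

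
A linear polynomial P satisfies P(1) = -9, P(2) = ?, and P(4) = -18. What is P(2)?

The 2 known points determine the degree-1 polynomial uniquely.
Write P(s) = as + b. Substituting each data point gives a linear system:
  a + b = -9
  4a + b = -18
Solving the system yields a = -3, b = -6.
So P(s) = -3s - 6.
Then P(2) = -12.

-12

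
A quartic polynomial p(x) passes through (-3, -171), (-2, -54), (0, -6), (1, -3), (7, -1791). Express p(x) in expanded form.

Using the Lagrange interpolation formula with nodes -3, -2, 0, 1, 7:
  L_0(x) = (x + 2)x(x - 1)(x - 7) / 120
  L_1(x) = (x + 3)x(x - 1)(x - 7) / -54
  L_2(x) = (x + 3)(x + 2)(x - 1)(x - 7) / 42
  L_3(x) = (x + 3)(x + 2)x(x - 7) / -72
  L_4(x) = (x + 3)(x + 2)x(x - 1) / 3780
Then p(x) = -171·L_0(x) - 54·L_1(x) - 6·L_2(x) - 3·L_3(x) - 1791·L_4(x).
Expanding and collecting terms gives p(x) = -x⁴ + 2x³ - 2x² + 4x - 6.
Check: p(-2) = -54. ✓

p(x) = -x^4 + 2x^3 - 2x^2 + 4x - 6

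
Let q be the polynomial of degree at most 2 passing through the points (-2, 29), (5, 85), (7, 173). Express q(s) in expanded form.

q(s) = 4s^2 - 4s + 5

Write q(s) = as^2 + bs + c. Substituting each data point gives a linear system:
  4a - 2b + c = 29
  25a + 5b + c = 85
  49a + 7b + c = 173
Solving the system yields a = 4, b = -4, c = 5.
So q(s) = 4s^2 - 4s + 5.
Check: q(-2) = 29. ✓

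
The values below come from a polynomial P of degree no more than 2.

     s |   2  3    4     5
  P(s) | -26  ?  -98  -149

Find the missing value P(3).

-57

On equispaced nodes a degree-2 polynomial has vanishing third forward difference, so
  - P(2) + 3·P(3) - 3·P(4) + P(5) = 0.
Substituting the known values and solving for P(3):
  3·P(3) = -171
  P(3) = -57.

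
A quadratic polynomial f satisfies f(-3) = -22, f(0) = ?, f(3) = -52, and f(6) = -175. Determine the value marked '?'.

On equispaced nodes a degree-2 polynomial has vanishing third forward difference, so
  - f(-3) + 3·f(0) - 3·f(3) + f(6) = 0.
Substituting the known values and solving for f(0):
  3·f(0) = -3
  f(0) = -1.

-1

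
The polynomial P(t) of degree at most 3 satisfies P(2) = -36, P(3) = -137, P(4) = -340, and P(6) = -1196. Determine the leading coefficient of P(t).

Write P(t) = at^3 + bt^2 + ct + d. Substituting each data point gives a linear system:
  8a + 4b + 2c + d = -36
  27a + 9b + 3c + d = -137
  64a + 16b + 4c + d = -340
  216a + 36b + 6c + d = -1196
Solving the system yields a = -6, b = 3, c = -2, d = 4.
So P(t) = -6t^3 + 3t^2 - 2t + 4.
The leading coefficient is -6.

-6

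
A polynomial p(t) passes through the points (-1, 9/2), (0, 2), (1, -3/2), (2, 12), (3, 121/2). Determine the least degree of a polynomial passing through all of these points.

Forward differences of the values at t = -1, 0, 1, 2, 3:
  p  : 9/2  2  -3/2  12  121/2
  Δ  : -5/2  -7/2  27/2  97/2
  Δ^2: -1  17  35
  Δ^3: 18  18
  Δ^4: 0
The third differences are constant (18) and nonzero, while all higher differences vanish, so the minimal degree is 3.

3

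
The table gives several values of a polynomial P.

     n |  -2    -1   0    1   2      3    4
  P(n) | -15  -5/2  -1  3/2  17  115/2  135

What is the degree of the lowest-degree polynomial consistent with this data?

Forward differences of the values at n = -2, -1, 0, 1, 2, 3, 4:
  P  : -15  -5/2  -1  3/2  17  115/2  135
  Δ  : 25/2  3/2  5/2  31/2  81/2  155/2
  Δ^2: -11  1  13  25  37
  Δ^3: 12  12  12  12
  Δ^4: 0  0  0
  Δ^5: 0  0
  Δ^6: 0
The third differences are constant (12) and nonzero, while all higher differences vanish, so the minimal degree is 3.

3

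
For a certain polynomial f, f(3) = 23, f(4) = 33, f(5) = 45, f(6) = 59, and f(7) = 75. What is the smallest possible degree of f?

Forward differences of the values at n = 3, 4, 5, 6, 7:
  f  : 23  33  45  59  75
  Δ  : 10  12  14  16
  Δ^2: 2  2  2
  Δ^3: 0  0
  Δ^4: 0
The second differences are constant (2) and nonzero, while all higher differences vanish, so the minimal degree is 2.

2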